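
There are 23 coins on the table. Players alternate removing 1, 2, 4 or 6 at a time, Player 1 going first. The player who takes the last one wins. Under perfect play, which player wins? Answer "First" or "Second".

First

i:   0  1  2  3  4  5  6  7  8  9 10 11 12 13 14 15 16 17 18 19 20 21 22 23
     L  W  W  L  W  W  W  W  L  W  W  L  W  W  W  W  L  W  W  L  W  W  W  W
Position 23 is W, so the first player wins.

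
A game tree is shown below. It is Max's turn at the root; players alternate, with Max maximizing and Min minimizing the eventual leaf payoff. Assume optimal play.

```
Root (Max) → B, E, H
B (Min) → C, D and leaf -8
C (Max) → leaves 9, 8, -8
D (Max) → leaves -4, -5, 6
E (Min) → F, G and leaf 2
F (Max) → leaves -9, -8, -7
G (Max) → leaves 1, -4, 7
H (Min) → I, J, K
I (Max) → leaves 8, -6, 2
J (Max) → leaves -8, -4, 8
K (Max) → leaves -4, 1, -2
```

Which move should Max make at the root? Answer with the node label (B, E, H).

H

C (Max): max(9, 8, -8) = 9
D (Max): max(-4, -5, 6) = 6
B (Min): min(9, 6, -8) = -8
F (Max): max(-9, -8, -7) = -7
G (Max): max(1, -4, 7) = 7
E (Min): min(-7, 7, 2) = -7
I (Max): max(8, -6, 2) = 8
J (Max): max(-8, -4, 8) = 8
K (Max): max(-4, 1, -2) = 1
H (Min): min(8, 8, 1) = 1
Root (Max): max(-8, -7, 1) = 1
Max picks the child with the highest value: H (value 1).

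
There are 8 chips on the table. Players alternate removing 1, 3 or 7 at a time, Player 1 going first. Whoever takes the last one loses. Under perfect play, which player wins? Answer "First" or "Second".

First

W/L table (W = player to move can force a win):
i:   0  1  2  3  4  5  6  7  8
     W  L  W  L  W  L  W  L  W
Position 8 is W, so the first player wins.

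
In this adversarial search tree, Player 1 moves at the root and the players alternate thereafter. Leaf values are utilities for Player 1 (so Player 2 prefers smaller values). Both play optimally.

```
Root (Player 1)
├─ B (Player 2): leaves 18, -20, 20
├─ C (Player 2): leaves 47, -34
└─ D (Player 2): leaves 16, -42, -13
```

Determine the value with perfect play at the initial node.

-20

B (Player 2): min(18, -20, 20) = -20
C (Player 2): min(47, -34) = -34
D (Player 2): min(16, -42, -13) = -42
Root (Player 1): max(-20, -34, -42) = -20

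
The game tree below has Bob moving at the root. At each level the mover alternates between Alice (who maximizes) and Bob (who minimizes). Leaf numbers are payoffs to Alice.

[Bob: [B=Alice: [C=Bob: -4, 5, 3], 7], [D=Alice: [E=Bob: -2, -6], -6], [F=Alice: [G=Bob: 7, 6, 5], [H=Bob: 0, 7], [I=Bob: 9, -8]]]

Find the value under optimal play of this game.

C (Bob): min(-4, 5, 3) = -4
B (Alice): max(-4, 7) = 7
E (Bob): min(-2, -6) = -6
D (Alice): max(-6, -6) = -6
G (Bob): min(7, 6, 5) = 5
H (Bob): min(0, 7) = 0
I (Bob): min(9, -8) = -8
F (Alice): max(5, 0, -8) = 5
Root (Bob): min(7, -6, 5) = -6

-6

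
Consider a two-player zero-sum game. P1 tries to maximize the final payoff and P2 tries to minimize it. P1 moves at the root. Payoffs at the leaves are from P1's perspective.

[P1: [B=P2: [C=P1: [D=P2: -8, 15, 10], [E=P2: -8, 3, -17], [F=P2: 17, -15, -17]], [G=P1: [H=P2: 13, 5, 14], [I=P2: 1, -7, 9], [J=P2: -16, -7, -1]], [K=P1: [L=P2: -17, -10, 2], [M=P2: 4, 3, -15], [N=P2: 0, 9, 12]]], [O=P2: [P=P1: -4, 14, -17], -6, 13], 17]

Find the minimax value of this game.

17

D (P2): min(-8, 15, 10) = -8
E (P2): min(-8, 3, -17) = -17
F (P2): min(17, -15, -17) = -17
C (P1): max(-8, -17, -17) = -8
H (P2): min(13, 5, 14) = 5
I (P2): min(1, -7, 9) = -7
J (P2): min(-16, -7, -1) = -16
G (P1): max(5, -7, -16) = 5
L (P2): min(-17, -10, 2) = -17
M (P2): min(4, 3, -15) = -15
N (P2): min(0, 9, 12) = 0
K (P1): max(-17, -15, 0) = 0
B (P2): min(-8, 5, 0) = -8
P (P1): max(-4, 14, -17) = 14
O (P2): min(14, -6, 13) = -6
Root (P1): max(-8, -6, 17) = 17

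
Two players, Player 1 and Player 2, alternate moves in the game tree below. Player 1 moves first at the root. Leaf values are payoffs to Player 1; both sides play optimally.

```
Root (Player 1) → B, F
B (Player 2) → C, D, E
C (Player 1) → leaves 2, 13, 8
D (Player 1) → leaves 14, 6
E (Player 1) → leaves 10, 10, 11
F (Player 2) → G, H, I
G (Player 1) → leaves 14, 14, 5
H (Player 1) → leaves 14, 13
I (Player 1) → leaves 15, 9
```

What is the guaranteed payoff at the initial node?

14

C (Player 1): max(2, 13, 8) = 13
D (Player 1): max(14, 6) = 14
E (Player 1): max(10, 10, 11) = 11
B (Player 2): min(13, 14, 11) = 11
G (Player 1): max(14, 14, 5) = 14
H (Player 1): max(14, 13) = 14
I (Player 1): max(15, 9) = 15
F (Player 2): min(14, 14, 15) = 14
Root (Player 1): max(11, 14) = 14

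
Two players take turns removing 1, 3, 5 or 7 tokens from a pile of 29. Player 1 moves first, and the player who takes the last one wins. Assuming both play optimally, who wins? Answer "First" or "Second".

First

W/L table (W = player to move can force a win):
i:   0  1  2  3  4  5  6  7  8  9 10 11 12 13 14 15 16 17 18 19 20 21 22 23 24 25 26 27 28 29
     L  W  L  W  L  W  L  W  L  W  L  W  L  W  L  W  L  W  L  W  L  W  L  W  L  W  L  W  L  W
Position 29 is W, so the first player wins.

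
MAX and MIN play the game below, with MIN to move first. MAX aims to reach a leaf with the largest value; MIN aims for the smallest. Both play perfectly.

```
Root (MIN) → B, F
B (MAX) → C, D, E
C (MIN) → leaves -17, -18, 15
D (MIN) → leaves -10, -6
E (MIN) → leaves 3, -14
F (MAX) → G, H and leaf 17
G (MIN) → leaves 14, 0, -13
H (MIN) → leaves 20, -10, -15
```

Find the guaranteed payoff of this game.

-10

C (MIN): min(-17, -18, 15) = -18
D (MIN): min(-10, -6) = -10
E (MIN): min(3, -14) = -14
B (MAX): max(-18, -10, -14) = -10
G (MIN): min(14, 0, -13) = -13
H (MIN): min(20, -10, -15) = -15
F (MAX): max(-13, -15, 17) = 17
Root (MIN): min(-10, 17) = -10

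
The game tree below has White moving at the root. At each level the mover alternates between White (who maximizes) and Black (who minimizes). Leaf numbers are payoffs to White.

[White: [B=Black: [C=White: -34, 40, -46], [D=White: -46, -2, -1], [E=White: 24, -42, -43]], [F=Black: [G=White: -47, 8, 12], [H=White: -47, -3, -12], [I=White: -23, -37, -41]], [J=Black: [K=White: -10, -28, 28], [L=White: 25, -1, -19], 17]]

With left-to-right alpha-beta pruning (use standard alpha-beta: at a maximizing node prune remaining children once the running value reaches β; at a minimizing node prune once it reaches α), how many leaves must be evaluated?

C [α=-∞,β=+∞]: v=40
D [α=-∞,β=40]: v=-1
E [α=-∞,β=-1]: v=24 after child 1 ≥ β → β-cutoff, skip 2
B [α=-∞,β=+∞]: v=-1
G [α=-1,β=+∞]: v=12
H [α=-1,β=12]: v=-3
F [α=-1,β=+∞]: v=-3 after child 2 ≤ α → α-cutoff, skip 1
K [α=-1,β=+∞]: v=28
L [α=-1,β=28]: v=25
J [α=-1,β=+∞]: v=17
Root [α=-∞,β=+∞]: v=17
Leaves evaluated: 20 of 25.

20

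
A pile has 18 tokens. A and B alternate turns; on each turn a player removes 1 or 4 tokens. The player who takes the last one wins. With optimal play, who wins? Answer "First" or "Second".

First

i:   0  1  2  3  4  5  6  7  8  9 10 11 12 13 14 15 16 17 18
     L  W  L  W  W  L  W  L  W  W  L  W  L  W  W  L  W  L  W
Position 18 is W, so the first player wins.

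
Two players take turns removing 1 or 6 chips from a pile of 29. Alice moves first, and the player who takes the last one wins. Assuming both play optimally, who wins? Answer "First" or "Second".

W/L table (W = player to move can force a win):
i:   0  1  2  3  4  5  6  7  8  9 10 11 12 13 14 15 16 17 18 19 20 21 22 23 24 25 26 27 28 29
     L  W  L  W  L  W  W  L  W  L  W  L  W  W  L  W  L  W  L  W  W  L  W  L  W  L  W  W  L  W
Position 29 is W, so the first player wins.

First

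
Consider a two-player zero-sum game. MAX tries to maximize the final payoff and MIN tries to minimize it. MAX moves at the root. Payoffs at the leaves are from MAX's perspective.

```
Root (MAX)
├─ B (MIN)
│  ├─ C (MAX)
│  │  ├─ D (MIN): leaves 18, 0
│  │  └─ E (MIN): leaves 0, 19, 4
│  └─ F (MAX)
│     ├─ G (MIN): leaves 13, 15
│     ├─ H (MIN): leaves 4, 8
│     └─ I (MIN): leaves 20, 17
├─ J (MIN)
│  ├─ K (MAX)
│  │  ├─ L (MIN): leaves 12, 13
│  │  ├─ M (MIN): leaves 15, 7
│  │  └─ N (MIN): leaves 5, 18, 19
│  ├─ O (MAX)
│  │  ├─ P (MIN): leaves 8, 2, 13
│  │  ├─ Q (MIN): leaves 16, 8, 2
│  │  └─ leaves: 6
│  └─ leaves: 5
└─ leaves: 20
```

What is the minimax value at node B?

0

D: min(18, 0) = 0
E: min(0, 19, 4) = 0
C: max(0, 0) = 0
G: min(13, 15) = 13
H: min(4, 8) = 4
I: min(20, 17) = 17
F: max(13, 4, 17) = 17
B: min(0, 17) = 0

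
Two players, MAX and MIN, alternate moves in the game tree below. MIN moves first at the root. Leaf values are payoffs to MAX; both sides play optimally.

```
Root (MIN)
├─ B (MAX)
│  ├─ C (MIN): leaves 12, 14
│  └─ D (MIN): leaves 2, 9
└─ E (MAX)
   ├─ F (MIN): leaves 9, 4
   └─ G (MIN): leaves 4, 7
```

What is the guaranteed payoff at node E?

4

F: min(9, 4) = 4
G: min(4, 7) = 4
E: max(4, 4) = 4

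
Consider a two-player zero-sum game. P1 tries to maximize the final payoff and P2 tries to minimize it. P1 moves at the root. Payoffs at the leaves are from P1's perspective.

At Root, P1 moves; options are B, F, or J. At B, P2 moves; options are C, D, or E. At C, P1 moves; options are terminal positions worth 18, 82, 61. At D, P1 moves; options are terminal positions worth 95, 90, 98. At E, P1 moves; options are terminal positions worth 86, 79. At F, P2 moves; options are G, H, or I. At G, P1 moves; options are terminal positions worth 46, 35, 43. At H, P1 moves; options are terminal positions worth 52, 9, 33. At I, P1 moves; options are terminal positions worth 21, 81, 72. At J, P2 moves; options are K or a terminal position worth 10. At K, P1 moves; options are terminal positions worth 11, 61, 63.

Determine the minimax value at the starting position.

C (P1): max(18, 82, 61) = 82
D (P1): max(95, 90, 98) = 98
E (P1): max(86, 79) = 86
B (P2): min(82, 98, 86) = 82
G (P1): max(46, 35, 43) = 46
H (P1): max(52, 9, 33) = 52
I (P1): max(21, 81, 72) = 81
F (P2): min(46, 52, 81) = 46
K (P1): max(11, 61, 63) = 63
J (P2): min(63, 10) = 10
Root (P1): max(82, 46, 10) = 82

82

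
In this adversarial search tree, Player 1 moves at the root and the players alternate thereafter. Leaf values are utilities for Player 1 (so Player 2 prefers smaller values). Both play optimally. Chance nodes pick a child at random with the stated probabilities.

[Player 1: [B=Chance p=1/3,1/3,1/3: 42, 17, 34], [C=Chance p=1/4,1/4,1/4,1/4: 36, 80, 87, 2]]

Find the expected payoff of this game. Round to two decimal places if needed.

B (Chance): 1/3·42 + 1/3·17 + 1/3·34 = 31
C (Chance): 1/4·36 + 1/4·80 + 1/4·87 + 1/4·2 = 51.25
Root (Player 1): max(31, 51.25) = 51.25

51.25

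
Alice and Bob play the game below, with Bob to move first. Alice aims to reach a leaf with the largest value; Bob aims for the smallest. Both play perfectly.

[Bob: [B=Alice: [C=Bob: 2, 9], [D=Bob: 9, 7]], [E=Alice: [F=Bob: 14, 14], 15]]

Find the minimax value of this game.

7

C (Bob): min(2, 9) = 2
D (Bob): min(9, 7) = 7
B (Alice): max(2, 7) = 7
F (Bob): min(14, 14) = 14
E (Alice): max(14, 15) = 15
Root (Bob): min(7, 15) = 7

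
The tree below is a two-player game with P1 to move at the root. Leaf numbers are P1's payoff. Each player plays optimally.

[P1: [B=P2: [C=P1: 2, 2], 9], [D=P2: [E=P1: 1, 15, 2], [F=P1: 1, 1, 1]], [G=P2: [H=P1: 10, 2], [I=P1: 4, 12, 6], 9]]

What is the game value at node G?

9

H: max(10, 2) = 10
I: max(4, 12, 6) = 12
G: min(10, 12, 9) = 9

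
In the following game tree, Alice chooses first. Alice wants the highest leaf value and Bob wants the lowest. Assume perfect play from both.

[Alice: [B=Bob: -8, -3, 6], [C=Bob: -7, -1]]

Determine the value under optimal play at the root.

B (Bob): min(-8, -3, 6) = -8
C (Bob): min(-7, -1) = -7
Root (Alice): max(-8, -7) = -7

-7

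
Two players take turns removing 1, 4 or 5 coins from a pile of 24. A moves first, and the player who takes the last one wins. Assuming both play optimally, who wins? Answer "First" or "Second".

Second

i:   0  1  2  3  4  5  6  7  8  9 10 11 12 13 14 15 16 17 18 19 20 21 22 23 24
     L  W  L  W  W  W  W  W  L  W  L  W  W  W  W  W  L  W  L  W  W  W  W  W  L
Position 24 is L, so the second player wins.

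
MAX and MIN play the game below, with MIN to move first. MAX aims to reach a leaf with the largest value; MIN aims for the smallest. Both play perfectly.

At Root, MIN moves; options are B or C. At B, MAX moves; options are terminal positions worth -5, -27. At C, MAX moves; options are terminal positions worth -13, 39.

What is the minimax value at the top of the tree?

B (MAX): max(-5, -27) = -5
C (MAX): max(-13, 39) = 39
Root (MIN): min(-5, 39) = -5

-5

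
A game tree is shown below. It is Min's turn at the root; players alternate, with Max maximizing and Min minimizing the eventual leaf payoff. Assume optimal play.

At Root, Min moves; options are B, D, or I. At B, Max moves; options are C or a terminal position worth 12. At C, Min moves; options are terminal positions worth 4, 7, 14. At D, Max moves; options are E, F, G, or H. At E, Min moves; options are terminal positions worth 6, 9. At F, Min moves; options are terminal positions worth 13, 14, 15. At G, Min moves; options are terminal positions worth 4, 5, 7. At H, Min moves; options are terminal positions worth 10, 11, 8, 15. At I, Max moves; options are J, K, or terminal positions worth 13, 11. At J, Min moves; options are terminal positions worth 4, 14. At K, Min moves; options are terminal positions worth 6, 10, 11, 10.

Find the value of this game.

C (Min): min(4, 7, 14) = 4
B (Max): max(4, 12) = 12
E (Min): min(6, 9) = 6
F (Min): min(13, 14, 15) = 13
G (Min): min(4, 5, 7) = 4
H (Min): min(10, 11, 8, 15) = 8
D (Max): max(6, 13, 4, 8) = 13
J (Min): min(4, 14) = 4
K (Min): min(6, 10, 11, 10) = 6
I (Max): max(4, 6, 13, 11) = 13
Root (Min): min(12, 13, 13) = 12

12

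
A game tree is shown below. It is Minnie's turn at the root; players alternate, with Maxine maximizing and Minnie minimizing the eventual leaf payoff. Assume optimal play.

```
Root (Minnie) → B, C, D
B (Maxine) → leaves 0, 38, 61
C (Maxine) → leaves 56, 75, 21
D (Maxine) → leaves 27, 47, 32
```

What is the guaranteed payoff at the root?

47

B (Maxine): max(0, 38, 61) = 61
C (Maxine): max(56, 75, 21) = 75
D (Maxine): max(27, 47, 32) = 47
Root (Minnie): min(61, 75, 47) = 47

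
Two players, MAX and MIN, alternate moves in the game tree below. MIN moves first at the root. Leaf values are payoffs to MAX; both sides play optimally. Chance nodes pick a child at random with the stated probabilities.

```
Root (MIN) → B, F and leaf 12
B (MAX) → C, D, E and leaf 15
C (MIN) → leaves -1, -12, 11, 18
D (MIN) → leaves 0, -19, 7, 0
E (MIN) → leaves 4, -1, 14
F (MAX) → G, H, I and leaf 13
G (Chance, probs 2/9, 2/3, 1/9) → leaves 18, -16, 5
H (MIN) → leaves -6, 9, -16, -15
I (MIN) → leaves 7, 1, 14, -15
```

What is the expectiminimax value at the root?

C (MIN): min(-1, -12, 11, 18) = -12
D (MIN): min(0, -19, 7, 0) = -19
E (MIN): min(4, -1, 14) = -1
B (MAX): max(-12, -19, -1, 15) = 15
G (Chance): 2/9·18 + 2/3·-16 + 1/9·5 = -6.11
H (MIN): min(-6, 9, -16, -15) = -16
I (MIN): min(7, 1, 14, -15) = -15
F (MAX): max(-6.11, -16, -15, 13) = 13
Root (MIN): min(15, 13, 12) = 12

12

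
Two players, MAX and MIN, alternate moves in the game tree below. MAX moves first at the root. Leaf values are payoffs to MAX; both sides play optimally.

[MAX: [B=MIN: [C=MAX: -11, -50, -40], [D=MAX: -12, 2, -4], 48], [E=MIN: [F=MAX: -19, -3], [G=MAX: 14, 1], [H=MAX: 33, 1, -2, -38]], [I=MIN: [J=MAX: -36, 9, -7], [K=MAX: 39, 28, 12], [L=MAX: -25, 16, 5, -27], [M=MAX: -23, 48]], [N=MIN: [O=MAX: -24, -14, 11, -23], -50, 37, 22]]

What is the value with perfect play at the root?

9

C (MAX): max(-11, -50, -40) = -11
D (MAX): max(-12, 2, -4) = 2
B (MIN): min(-11, 2, 48) = -11
F (MAX): max(-19, -3) = -3
G (MAX): max(14, 1) = 14
H (MAX): max(33, 1, -2, -38) = 33
E (MIN): min(-3, 14, 33) = -3
J (MAX): max(-36, 9, -7) = 9
K (MAX): max(39, 28, 12) = 39
L (MAX): max(-25, 16, 5, -27) = 16
M (MAX): max(-23, 48) = 48
I (MIN): min(9, 39, 16, 48) = 9
O (MAX): max(-24, -14, 11, -23) = 11
N (MIN): min(11, -50, 37, 22) = -50
Root (MAX): max(-11, -3, 9, -50) = 9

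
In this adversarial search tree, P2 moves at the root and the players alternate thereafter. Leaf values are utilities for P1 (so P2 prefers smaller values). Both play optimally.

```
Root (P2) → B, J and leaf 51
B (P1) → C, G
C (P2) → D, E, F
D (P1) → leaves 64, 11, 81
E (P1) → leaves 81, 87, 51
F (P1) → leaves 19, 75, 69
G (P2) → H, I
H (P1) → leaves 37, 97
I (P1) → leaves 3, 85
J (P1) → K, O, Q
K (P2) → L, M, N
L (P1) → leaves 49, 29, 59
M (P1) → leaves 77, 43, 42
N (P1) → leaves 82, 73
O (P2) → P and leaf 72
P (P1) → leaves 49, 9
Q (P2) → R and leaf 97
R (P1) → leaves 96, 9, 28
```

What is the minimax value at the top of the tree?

51

D (P1): max(64, 11, 81) = 81
E (P1): max(81, 87, 51) = 87
F (P1): max(19, 75, 69) = 75
C (P2): min(81, 87, 75) = 75
H (P1): max(37, 97) = 97
I (P1): max(3, 85) = 85
G (P2): min(97, 85) = 85
B (P1): max(75, 85) = 85
L (P1): max(49, 29, 59) = 59
M (P1): max(77, 43, 42) = 77
N (P1): max(82, 73) = 82
K (P2): min(59, 77, 82) = 59
P (P1): max(49, 9) = 49
O (P2): min(49, 72) = 49
R (P1): max(96, 9, 28) = 96
Q (P2): min(96, 97) = 96
J (P1): max(59, 49, 96) = 96
Root (P2): min(85, 96, 51) = 51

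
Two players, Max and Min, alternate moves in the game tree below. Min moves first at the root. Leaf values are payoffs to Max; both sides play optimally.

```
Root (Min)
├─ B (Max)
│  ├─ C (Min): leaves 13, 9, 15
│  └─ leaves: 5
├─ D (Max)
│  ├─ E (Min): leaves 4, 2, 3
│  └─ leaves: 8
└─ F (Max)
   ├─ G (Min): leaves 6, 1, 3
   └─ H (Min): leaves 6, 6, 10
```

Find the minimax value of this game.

6

C (Min): min(13, 9, 15) = 9
B (Max): max(9, 5) = 9
E (Min): min(4, 2, 3) = 2
D (Max): max(2, 8) = 8
G (Min): min(6, 1, 3) = 1
H (Min): min(6, 6, 10) = 6
F (Max): max(1, 6) = 6
Root (Min): min(9, 8, 6) = 6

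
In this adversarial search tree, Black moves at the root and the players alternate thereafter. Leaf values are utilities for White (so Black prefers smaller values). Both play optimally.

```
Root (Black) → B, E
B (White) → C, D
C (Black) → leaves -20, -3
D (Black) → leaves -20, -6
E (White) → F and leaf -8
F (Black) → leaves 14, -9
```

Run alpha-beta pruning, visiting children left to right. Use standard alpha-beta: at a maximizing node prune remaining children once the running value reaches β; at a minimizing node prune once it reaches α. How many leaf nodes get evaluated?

C [α=-∞,β=+∞]: v=-20
D [α=-20,β=+∞]: v=-20 after child 1 ≤ α → α-cutoff, skip 1
B [α=-∞,β=+∞]: v=-20
F [α=-∞,β=-20]: v=-9
E [α=-∞,β=-20]: v=-9 after child 1 ≥ β → β-cutoff, skip 1
Root [α=-∞,β=+∞]: v=-20
Leaves evaluated: 5 of 7.

5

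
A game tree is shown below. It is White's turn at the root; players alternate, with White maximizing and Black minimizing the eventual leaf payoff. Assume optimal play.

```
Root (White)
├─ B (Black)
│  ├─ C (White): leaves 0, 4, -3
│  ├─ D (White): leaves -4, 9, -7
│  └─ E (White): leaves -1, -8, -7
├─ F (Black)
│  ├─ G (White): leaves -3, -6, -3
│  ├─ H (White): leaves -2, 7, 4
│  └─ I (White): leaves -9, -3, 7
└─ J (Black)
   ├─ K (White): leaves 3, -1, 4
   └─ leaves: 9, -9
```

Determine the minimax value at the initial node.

C (White): max(0, 4, -3) = 4
D (White): max(-4, 9, -7) = 9
E (White): max(-1, -8, -7) = -1
B (Black): min(4, 9, -1) = -1
G (White): max(-3, -6, -3) = -3
H (White): max(-2, 7, 4) = 7
I (White): max(-9, -3, 7) = 7
F (Black): min(-3, 7, 7) = -3
K (White): max(3, -1, 4) = 4
J (Black): min(4, 9, -9) = -9
Root (White): max(-1, -3, -9) = -1

-1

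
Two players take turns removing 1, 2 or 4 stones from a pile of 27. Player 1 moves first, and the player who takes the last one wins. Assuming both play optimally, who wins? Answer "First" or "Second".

Second

i:   0  1  2  3  4  5  6  7  8  9 10 11 12 13 14 15 16 17 18 19 20 21 22 23 24 25 26 27
     L  W  W  L  W  W  L  W  W  L  W  W  L  W  W  L  W  W  L  W  W  L  W  W  L  W  W  L
Position 27 is L, so the second player wins.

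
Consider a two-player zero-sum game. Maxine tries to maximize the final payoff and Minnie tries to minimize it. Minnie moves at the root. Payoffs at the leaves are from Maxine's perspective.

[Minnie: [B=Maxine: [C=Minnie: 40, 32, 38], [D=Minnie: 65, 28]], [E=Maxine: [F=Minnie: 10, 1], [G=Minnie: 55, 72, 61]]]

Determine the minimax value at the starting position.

C (Minnie): min(40, 32, 38) = 32
D (Minnie): min(65, 28) = 28
B (Maxine): max(32, 28) = 32
F (Minnie): min(10, 1) = 1
G (Minnie): min(55, 72, 61) = 55
E (Maxine): max(1, 55) = 55
Root (Minnie): min(32, 55) = 32

32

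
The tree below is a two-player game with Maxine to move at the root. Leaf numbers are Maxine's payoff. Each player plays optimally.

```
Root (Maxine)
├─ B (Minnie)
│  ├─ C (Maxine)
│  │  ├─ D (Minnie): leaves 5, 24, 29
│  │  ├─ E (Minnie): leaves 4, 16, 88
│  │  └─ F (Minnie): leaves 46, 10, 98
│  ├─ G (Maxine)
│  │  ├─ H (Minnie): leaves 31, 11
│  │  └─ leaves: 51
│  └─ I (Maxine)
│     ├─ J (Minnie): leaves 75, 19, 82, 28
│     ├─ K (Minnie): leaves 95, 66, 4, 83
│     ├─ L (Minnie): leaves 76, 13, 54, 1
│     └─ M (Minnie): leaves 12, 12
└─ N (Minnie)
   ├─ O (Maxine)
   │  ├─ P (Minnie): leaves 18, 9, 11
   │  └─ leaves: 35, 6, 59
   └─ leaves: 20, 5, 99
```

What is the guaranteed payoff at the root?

D (Minnie): min(5, 24, 29) = 5
E (Minnie): min(4, 16, 88) = 4
F (Minnie): min(46, 10, 98) = 10
C (Maxine): max(5, 4, 10) = 10
H (Minnie): min(31, 11) = 11
G (Maxine): max(11, 51) = 51
J (Minnie): min(75, 19, 82, 28) = 19
K (Minnie): min(95, 66, 4, 83) = 4
L (Minnie): min(76, 13, 54, 1) = 1
M (Minnie): min(12, 12) = 12
I (Maxine): max(19, 4, 1, 12) = 19
B (Minnie): min(10, 51, 19) = 10
P (Minnie): min(18, 9, 11) = 9
O (Maxine): max(9, 35, 6, 59) = 59
N (Minnie): min(59, 20, 5, 99) = 5
Root (Maxine): max(10, 5) = 10

10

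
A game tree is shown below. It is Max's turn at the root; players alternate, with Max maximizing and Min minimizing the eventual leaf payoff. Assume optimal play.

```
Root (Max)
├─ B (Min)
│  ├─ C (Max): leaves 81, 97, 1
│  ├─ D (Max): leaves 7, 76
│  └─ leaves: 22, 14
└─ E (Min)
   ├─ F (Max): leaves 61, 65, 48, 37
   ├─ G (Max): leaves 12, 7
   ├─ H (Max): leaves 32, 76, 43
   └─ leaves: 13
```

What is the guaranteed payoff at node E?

12

F: max(61, 65, 48, 37) = 65
G: max(12, 7) = 12
H: max(32, 76, 43) = 76
E: min(65, 12, 76, 13) = 12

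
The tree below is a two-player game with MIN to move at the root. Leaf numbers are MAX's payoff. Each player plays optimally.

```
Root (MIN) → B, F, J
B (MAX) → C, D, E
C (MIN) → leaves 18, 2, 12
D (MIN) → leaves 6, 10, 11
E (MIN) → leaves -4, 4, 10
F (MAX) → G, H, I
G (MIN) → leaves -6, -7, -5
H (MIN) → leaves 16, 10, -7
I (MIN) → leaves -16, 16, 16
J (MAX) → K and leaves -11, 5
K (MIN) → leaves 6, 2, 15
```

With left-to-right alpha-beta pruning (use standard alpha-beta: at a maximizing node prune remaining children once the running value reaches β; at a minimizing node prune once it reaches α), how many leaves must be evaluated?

17

C [α=-∞,β=+∞]: v=2
D [α=2,β=+∞]: v=6
E [α=6,β=+∞]: v=-4 after child 1 ≤ α → α-cutoff, skip 2
B [α=-∞,β=+∞]: v=6
G [α=-∞,β=6]: v=-7
H [α=-7,β=6]: v=-7
I [α=-7,β=6]: v=-16 after child 1 ≤ α → α-cutoff, skip 2
F [α=-∞,β=6]: v=-7
K [α=-∞,β=-7]: v=2
J [α=-∞,β=-7]: v=2 after child 1 ≥ β → β-cutoff, skip 2
Root [α=-∞,β=+∞]: v=-7
Leaves evaluated: 17 of 23.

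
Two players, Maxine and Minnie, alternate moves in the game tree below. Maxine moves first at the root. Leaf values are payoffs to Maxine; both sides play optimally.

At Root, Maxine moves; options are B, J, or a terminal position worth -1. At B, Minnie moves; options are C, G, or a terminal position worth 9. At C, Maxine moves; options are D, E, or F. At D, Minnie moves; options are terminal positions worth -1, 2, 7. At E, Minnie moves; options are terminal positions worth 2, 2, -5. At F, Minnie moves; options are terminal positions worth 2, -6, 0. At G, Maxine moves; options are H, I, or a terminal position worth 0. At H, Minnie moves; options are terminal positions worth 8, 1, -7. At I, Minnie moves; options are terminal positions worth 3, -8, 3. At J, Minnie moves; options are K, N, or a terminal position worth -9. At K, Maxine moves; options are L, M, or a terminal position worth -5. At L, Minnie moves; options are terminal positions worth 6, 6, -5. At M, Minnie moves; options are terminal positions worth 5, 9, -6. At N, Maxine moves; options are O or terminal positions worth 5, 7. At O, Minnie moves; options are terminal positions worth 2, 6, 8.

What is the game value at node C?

-1

D: min(-1, 2, 7) = -1
E: min(2, 2, -5) = -5
F: min(2, -6, 0) = -6
C: max(-1, -5, -6) = -1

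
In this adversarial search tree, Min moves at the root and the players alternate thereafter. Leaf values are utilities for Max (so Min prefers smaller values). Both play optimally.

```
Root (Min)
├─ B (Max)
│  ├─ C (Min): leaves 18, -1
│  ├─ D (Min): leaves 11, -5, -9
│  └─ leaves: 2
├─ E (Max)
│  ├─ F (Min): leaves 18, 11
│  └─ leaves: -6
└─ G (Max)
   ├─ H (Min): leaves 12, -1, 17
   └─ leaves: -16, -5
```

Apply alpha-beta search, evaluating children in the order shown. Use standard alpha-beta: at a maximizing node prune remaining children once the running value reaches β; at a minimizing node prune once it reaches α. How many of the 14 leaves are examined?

C [α=-∞,β=+∞]: v=-1
D [α=-1,β=+∞]: v=-5 after child 2 ≤ α → α-cutoff, skip 1
B [α=-∞,β=+∞]: v=2
F [α=-∞,β=2]: v=11
E [α=-∞,β=2]: v=11 after child 1 ≥ β → β-cutoff, skip 1
H [α=-∞,β=2]: v=-1
G [α=-∞,β=2]: v=-1
Root [α=-∞,β=+∞]: v=-1
Leaves evaluated: 12 of 14.

12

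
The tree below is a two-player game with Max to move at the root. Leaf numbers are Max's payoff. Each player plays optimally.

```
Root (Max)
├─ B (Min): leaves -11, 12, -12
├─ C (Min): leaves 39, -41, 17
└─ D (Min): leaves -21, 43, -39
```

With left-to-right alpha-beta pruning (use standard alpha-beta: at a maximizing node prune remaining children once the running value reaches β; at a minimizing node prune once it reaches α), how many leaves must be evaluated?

B [α=-∞,β=+∞]: v=-12
C [α=-12,β=+∞]: v=-41 after child 2 ≤ α → α-cutoff, skip 1
D [α=-12,β=+∞]: v=-21 after child 1 ≤ α → α-cutoff, skip 2
Root [α=-∞,β=+∞]: v=-12
Leaves evaluated: 6 of 9.

6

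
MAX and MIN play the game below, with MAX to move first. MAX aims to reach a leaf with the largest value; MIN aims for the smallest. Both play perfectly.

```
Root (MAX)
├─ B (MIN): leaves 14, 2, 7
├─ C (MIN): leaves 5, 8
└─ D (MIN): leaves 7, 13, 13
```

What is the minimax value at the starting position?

B (MIN): min(14, 2, 7) = 2
C (MIN): min(5, 8) = 5
D (MIN): min(7, 13, 13) = 7
Root (MAX): max(2, 5, 7) = 7

7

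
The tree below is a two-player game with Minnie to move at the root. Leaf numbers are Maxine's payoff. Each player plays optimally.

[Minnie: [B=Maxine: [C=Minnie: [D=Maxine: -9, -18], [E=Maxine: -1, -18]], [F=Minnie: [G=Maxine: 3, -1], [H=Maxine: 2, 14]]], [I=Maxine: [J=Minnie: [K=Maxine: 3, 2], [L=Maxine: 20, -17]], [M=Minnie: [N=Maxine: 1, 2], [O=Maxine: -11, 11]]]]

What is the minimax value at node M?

2

N: max(1, 2) = 2
O: max(-11, 11) = 11
M: min(2, 11) = 2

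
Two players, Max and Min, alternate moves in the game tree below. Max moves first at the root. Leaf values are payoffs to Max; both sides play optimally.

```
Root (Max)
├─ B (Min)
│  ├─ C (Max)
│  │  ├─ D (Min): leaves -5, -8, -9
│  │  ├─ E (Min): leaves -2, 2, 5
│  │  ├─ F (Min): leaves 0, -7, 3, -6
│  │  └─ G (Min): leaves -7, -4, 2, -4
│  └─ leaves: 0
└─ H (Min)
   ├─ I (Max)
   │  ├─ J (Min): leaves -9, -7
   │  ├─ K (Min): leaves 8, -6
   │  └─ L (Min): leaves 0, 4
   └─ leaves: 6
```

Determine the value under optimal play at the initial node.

0

D (Min): min(-5, -8, -9) = -9
E (Min): min(-2, 2, 5) = -2
F (Min): min(0, -7, 3, -6) = -7
G (Min): min(-7, -4, 2, -4) = -7
C (Max): max(-9, -2, -7, -7) = -2
B (Min): min(-2, 0) = -2
J (Min): min(-9, -7) = -9
K (Min): min(8, -6) = -6
L (Min): min(0, 4) = 0
I (Max): max(-9, -6, 0) = 0
H (Min): min(0, 6) = 0
Root (Max): max(-2, 0) = 0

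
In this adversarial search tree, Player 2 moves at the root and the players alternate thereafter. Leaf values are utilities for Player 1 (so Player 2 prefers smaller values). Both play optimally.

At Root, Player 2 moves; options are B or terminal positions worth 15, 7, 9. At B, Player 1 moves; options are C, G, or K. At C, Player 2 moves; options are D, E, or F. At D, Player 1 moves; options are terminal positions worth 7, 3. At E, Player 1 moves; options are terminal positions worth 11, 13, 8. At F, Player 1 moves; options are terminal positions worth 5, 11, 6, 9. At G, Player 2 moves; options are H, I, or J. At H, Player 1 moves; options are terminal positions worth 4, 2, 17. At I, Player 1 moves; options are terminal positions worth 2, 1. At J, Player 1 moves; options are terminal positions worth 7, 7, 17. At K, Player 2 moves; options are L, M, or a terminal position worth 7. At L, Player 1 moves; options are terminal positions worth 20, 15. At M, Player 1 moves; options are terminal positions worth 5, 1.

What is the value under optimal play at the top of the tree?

7

D (Player 1): max(7, 3) = 7
E (Player 1): max(11, 13, 8) = 13
F (Player 1): max(5, 11, 6, 9) = 11
C (Player 2): min(7, 13, 11) = 7
H (Player 1): max(4, 2, 17) = 17
I (Player 1): max(2, 1) = 2
J (Player 1): max(7, 7, 17) = 17
G (Player 2): min(17, 2, 17) = 2
L (Player 1): max(20, 15) = 20
M (Player 1): max(5, 1) = 5
K (Player 2): min(20, 5, 7) = 5
B (Player 1): max(7, 2, 5) = 7
Root (Player 2): min(7, 15, 7, 9) = 7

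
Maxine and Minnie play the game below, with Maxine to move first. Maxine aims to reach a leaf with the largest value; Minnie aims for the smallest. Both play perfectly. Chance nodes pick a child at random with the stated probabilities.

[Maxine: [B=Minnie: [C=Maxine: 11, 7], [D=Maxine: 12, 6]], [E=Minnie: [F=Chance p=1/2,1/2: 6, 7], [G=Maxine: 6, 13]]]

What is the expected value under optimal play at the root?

C (Maxine): max(11, 7) = 11
D (Maxine): max(12, 6) = 12
B (Minnie): min(11, 12) = 11
F (Chance): 1/2·6 + 1/2·7 = 6.5
G (Maxine): max(6, 13) = 13
E (Minnie): min(6.5, 13) = 6.5
Root (Maxine): max(11, 6.5) = 11

11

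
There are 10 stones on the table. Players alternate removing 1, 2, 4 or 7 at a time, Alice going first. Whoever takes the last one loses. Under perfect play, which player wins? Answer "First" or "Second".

W/L table (W = player to move can force a win):
i:   0  1  2  3  4  5  6  7  8  9 10
     W  L  W  W  L  W  W  L  W  W  L
Position 10 is L, so the second player wins.

Second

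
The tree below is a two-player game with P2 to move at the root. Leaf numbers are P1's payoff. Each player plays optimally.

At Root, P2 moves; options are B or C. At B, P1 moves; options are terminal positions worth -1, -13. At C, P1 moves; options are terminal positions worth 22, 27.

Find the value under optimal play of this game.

-1

B (P1): max(-1, -13) = -1
C (P1): max(22, 27) = 27
Root (P2): min(-1, 27) = -1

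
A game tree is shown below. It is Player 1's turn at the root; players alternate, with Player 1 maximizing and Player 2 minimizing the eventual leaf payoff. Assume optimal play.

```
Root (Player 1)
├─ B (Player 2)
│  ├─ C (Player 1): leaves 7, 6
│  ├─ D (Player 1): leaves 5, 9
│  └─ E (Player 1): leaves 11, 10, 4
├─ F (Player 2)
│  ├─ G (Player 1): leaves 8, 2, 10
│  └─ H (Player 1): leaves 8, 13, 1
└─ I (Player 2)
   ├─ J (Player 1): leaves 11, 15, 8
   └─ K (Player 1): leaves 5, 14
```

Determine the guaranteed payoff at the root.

14

C (Player 1): max(7, 6) = 7
D (Player 1): max(5, 9) = 9
E (Player 1): max(11, 10, 4) = 11
B (Player 2): min(7, 9, 11) = 7
G (Player 1): max(8, 2, 10) = 10
H (Player 1): max(8, 13, 1) = 13
F (Player 2): min(10, 13) = 10
J (Player 1): max(11, 15, 8) = 15
K (Player 1): max(5, 14) = 14
I (Player 2): min(15, 14) = 14
Root (Player 1): max(7, 10, 14) = 14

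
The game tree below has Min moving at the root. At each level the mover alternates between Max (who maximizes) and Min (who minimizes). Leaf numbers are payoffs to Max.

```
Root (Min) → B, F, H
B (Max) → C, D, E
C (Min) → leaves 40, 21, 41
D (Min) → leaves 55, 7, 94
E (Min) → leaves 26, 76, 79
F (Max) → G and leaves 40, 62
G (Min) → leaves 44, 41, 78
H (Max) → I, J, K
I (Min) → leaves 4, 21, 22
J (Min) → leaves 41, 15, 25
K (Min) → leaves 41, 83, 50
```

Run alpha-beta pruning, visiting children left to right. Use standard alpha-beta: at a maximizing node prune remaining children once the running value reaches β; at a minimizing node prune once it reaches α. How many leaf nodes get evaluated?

20

C [α=-∞,β=+∞]: v=21
D [α=21,β=+∞]: v=7 after child 2 ≤ α → α-cutoff, skip 1
E [α=21,β=+∞]: v=26
B [α=-∞,β=+∞]: v=26
G [α=-∞,β=26]: v=41
F [α=-∞,β=26]: v=41 after child 1 ≥ β → β-cutoff, skip 2
I [α=-∞,β=26]: v=4
J [α=4,β=26]: v=15
K [α=15,β=26]: v=41
H [α=-∞,β=26]: v=41
Root [α=-∞,β=+∞]: v=26
Leaves evaluated: 20 of 23.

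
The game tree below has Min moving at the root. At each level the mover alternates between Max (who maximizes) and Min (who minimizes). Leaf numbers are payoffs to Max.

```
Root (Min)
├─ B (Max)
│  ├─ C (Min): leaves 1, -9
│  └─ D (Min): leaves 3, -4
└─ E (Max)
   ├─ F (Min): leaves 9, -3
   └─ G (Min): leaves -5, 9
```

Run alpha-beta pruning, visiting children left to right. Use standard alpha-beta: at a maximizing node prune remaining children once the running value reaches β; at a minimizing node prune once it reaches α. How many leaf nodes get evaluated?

C [α=-∞,β=+∞]: v=-9
D [α=-9,β=+∞]: v=-4
B [α=-∞,β=+∞]: v=-4
F [α=-∞,β=-4]: v=-3
E [α=-∞,β=-4]: v=-3 after child 1 ≥ β → β-cutoff, skip 1
Root [α=-∞,β=+∞]: v=-4
Leaves evaluated: 6 of 8.

6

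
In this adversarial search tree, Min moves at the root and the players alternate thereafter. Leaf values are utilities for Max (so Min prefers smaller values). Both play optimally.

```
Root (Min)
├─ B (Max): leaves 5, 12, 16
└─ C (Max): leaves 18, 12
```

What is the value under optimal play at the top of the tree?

16

B (Max): max(5, 12, 16) = 16
C (Max): max(18, 12) = 18
Root (Min): min(16, 18) = 16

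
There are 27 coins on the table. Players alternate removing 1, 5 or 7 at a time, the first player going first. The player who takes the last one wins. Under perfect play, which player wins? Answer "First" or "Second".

First

Mark each pile size as W (mover wins) or L (mover loses):
i:   0  1  2  3  4  5  6  7  8  9 10 11 12 13 14 15 16 17 18 19 20 21 22 23 24 25 26 27
     L  W  L  W  L  W  L  W  L  W  L  W  L  W  L  W  L  W  L  W  L  W  L  W  L  W  L  W
Position 27 is W, so the first player wins.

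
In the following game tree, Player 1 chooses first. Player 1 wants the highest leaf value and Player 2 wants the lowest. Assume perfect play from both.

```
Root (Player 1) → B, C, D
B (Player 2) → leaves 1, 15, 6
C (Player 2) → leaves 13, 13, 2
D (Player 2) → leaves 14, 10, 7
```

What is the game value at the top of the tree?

B (Player 2): min(1, 15, 6) = 1
C (Player 2): min(13, 13, 2) = 2
D (Player 2): min(14, 10, 7) = 7
Root (Player 1): max(1, 2, 7) = 7

7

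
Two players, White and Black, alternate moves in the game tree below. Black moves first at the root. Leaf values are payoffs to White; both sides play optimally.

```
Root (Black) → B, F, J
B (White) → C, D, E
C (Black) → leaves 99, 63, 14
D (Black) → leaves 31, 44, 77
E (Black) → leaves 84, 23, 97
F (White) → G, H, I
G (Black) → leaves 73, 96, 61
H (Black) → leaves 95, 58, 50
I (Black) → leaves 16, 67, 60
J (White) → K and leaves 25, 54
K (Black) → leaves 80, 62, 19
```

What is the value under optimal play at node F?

61

G: min(73, 96, 61) = 61
H: min(95, 58, 50) = 50
I: min(16, 67, 60) = 16
F: max(61, 50, 16) = 61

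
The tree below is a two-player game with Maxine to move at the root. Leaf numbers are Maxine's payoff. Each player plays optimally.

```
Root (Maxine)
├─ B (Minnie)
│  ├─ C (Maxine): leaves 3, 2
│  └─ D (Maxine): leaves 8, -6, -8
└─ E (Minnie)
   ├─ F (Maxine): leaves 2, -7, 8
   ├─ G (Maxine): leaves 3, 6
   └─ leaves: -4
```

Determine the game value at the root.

C (Maxine): max(3, 2) = 3
D (Maxine): max(8, -6, -8) = 8
B (Minnie): min(3, 8) = 3
F (Maxine): max(2, -7, 8) = 8
G (Maxine): max(3, 6) = 6
E (Minnie): min(8, 6, -4) = -4
Root (Maxine): max(3, -4) = 3

3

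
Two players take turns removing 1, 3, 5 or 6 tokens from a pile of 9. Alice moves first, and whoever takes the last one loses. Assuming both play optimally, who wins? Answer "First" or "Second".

First

Mark each pile size as W (mover wins) or L (mover loses):
i:   0  1  2  3  4  5  6  7  8  9
     W  L  W  L  W  L  W  W  W  W
Position 9 is W, so the first player wins.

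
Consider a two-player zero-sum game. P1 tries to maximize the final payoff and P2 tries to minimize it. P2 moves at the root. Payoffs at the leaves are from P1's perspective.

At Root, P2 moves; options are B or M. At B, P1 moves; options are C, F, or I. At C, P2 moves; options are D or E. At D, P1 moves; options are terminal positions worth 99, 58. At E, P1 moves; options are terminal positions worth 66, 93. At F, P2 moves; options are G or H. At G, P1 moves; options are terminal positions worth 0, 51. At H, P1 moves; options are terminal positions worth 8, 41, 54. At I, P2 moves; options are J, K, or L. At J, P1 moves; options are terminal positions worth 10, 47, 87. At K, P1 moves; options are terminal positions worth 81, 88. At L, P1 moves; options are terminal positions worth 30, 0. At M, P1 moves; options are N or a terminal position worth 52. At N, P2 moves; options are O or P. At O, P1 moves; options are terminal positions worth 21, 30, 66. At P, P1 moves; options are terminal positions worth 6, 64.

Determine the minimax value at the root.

64

D (P1): max(99, 58) = 99
E (P1): max(66, 93) = 93
C (P2): min(99, 93) = 93
G (P1): max(0, 51) = 51
H (P1): max(8, 41, 54) = 54
F (P2): min(51, 54) = 51
J (P1): max(10, 47, 87) = 87
K (P1): max(81, 88) = 88
L (P1): max(30, 0) = 30
I (P2): min(87, 88, 30) = 30
B (P1): max(93, 51, 30) = 93
O (P1): max(21, 30, 66) = 66
P (P1): max(6, 64) = 64
N (P2): min(66, 64) = 64
M (P1): max(64, 52) = 64
Root (P2): min(93, 64) = 64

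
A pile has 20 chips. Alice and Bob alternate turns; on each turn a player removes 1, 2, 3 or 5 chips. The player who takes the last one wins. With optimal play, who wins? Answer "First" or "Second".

W/L table (W = player to move can force a win):
i:   0  1  2  3  4  5  6  7  8  9 10 11 12 13 14 15 16 17 18 19 20
     L  W  W  W  L  W  W  W  L  W  W  W  L  W  W  W  L  W  W  W  L
Position 20 is L, so the second player wins.

Second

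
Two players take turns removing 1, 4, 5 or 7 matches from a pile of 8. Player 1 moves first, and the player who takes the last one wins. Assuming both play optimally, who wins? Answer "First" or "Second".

i:   0  1  2  3  4  5  6  7  8
     L  W  L  W  W  W  W  W  L
Position 8 is L, so the second player wins.

Second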